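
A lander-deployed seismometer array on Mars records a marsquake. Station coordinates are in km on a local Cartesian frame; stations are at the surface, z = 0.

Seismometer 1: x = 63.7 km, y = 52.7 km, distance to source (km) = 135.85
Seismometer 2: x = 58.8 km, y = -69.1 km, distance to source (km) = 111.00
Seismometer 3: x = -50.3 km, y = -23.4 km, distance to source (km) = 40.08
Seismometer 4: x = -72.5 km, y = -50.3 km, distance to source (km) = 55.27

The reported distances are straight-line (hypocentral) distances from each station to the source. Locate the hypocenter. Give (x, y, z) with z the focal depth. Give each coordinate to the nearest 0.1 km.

(-37.8, -29.4, 37.6)

Each station gives a sphere (x−x_i)² + (y−y_i)² + z² = d_i² (stations at z=0).
Subtracting the Seismometer 1 sphere from Seismometer 2 and Seismometer 3: z² cancels, leaving linear equations in x and y:
-9.8 x − 243.6 y = 7531.49
-228.0 x − 152.2 y = 13091.49
Solving: x ≈ -37.795, y ≈ -29.397 km (keep extra digits for the depth step; rounded: -37.8, -29.4).
Then from the Seismometer 1 sphere: z² = 135.85² − (x − 63.7)² − (y − 52.7)² with x = -37.795, y = -29.397, so z ≈ 37.604 ≈ 37.6 km.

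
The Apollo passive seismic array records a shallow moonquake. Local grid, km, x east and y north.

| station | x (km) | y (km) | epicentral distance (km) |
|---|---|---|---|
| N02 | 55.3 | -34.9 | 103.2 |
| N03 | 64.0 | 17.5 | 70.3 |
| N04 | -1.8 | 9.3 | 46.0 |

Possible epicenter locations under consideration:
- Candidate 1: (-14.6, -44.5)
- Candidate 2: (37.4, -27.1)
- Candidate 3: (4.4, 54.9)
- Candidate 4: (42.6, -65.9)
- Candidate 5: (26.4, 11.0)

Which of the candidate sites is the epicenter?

Candidate 3

For each candidate, compare |candidate − station| to the reported distance:
Candidate 1: residuals N02 32.6, N03 29.8, N04 9.3 → max 32.6 km
Candidate 2: residuals N02 83.7, N03 18.4, N04 7.5 → max 83.7 km
Candidate 3: residuals N02 0.0, N03 0.1, N04 0.0 → max 0.1 km
Candidate 4: residuals N02 69.7, N03 15.8, N04 41.3 → max 69.7 km
Candidate 5: residuals N02 49.0, N03 32.1, N04 17.7 → max 49.0 km
Only Candidate 3 has all residuals ≈ 0.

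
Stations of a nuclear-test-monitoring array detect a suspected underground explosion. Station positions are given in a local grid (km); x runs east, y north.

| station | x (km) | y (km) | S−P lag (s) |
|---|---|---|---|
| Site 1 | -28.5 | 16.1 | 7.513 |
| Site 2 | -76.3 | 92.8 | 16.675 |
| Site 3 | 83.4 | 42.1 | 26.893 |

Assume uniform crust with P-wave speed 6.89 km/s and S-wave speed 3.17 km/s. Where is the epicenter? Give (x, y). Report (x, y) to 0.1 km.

Distance from S−P lag: d = Δt · v_P v_S / (v_P − v_S) = Δt · (6.89·3.17)/(6.89−3.17) ≈ 5.8713·Δt.
So d_Site 1 = 44.11, d_Site 2 = 97.90, d_Site 3 = 157.90 km.
Circle about each station: (x + 28.5)² + (y − 16.1)² = 44.11²; (x + 76.3)² + (y − 92.8)² = 97.90²; (x − 83.4)² + (y − 42.1)² = 157.90².
Subtracting the Site 1 equation from the Site 2 and Site 3 equations removes the quadratic terms:
-95.6 x + 153.4 y = 5723.35
223.8 x + 52.0 y = -15330.21
Solving the 2×2 system: x ≈ -67.4, y ≈ -4.7 km.
Check against Site 1 (with the unrounded x, y): √((x + 28.5)²+(y − 16.1)²) = 44.12 ≈ 44.11 km. ✓

(-67.4, -4.7)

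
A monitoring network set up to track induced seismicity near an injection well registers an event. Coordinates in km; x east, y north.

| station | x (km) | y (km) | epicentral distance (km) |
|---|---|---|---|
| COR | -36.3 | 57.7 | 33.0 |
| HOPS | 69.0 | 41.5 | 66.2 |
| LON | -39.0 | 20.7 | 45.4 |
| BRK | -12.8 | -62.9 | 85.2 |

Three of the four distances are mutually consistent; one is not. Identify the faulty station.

Solve using three stations at a time. Using HOPS, LON, BRK (subtract circle equations pairwise → linear system) gives (x, y) ≈ (6.4, 20.1).
Distances from that point to each station vs reported:
  COR: calculated 56.9 vs reported 33.0 → residual 23.9 km
  HOPS: calculated 66.2 vs reported 66.2 → residual 0.0 km
  LON: calculated 45.4 vs reported 45.4 → residual 0.0 km
  BRK: calculated 85.2 vs reported 85.2 → residual 0.0 km
HOPS, LON, BRK are mutually consistent (residuals ≈ 0); COR is off by 23.9 km.

COR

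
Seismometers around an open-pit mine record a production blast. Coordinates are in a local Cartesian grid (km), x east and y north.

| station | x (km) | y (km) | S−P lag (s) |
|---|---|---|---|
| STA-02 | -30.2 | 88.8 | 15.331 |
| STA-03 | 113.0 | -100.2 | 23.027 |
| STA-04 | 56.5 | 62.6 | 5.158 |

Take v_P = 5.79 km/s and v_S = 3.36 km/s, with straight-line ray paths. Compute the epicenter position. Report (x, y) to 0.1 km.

x ≈ 92.4 km, y ≈ 83.0 km

Distance from S−P lag: d = Δt · v_P v_S / (v_P − v_S) = Δt · (5.79·3.36)/(5.79−3.36) ≈ 8.0059·Δt.
So d_STA-02 = 122.74, d_STA-03 = 184.35, d_STA-04 = 41.29 km.
Circle about each station: (x + 30.2)² + (y − 88.8)² = 122.74²; (x − 113.0)² + (y + 100.2)² = 184.35²; (x − 56.5)² + (y − 62.6)² = 41.29².
Subtracting the STA-02 equation from the STA-03 and STA-04 equations removes the quadratic terms:
286.4 x − 378.0 y = -4908.25
173.4 x − 52.4 y = 11673.77
Solving the 2×2 system: x ≈ 92.4, y ≈ 83.0 km.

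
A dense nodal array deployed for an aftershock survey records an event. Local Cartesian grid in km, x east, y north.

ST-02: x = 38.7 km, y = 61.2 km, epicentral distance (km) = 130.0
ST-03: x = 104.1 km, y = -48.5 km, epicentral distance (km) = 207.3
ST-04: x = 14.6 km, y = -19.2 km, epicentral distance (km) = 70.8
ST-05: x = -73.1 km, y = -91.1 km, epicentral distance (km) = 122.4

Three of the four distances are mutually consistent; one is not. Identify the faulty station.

ST-04

Solve using three stations at a time. Using ST-02, ST-03, ST-05 (subtract circle equations pairwise → linear system) gives (x, y) ≈ (-87.6, 30.4).
Distances from that point to each station vs reported:
  ST-02: calculated 130.0 vs reported 130.0 → residual 0.0 km
  ST-03: calculated 207.3 vs reported 207.3 → residual 0.0 km
  ST-04: calculated 113.6 vs reported 70.8 → residual 42.8 km
  ST-05: calculated 122.4 vs reported 122.4 → residual 0.0 km
ST-02, ST-03, ST-05 are mutually consistent (residuals ≈ 0); ST-04 is off by 42.8 km.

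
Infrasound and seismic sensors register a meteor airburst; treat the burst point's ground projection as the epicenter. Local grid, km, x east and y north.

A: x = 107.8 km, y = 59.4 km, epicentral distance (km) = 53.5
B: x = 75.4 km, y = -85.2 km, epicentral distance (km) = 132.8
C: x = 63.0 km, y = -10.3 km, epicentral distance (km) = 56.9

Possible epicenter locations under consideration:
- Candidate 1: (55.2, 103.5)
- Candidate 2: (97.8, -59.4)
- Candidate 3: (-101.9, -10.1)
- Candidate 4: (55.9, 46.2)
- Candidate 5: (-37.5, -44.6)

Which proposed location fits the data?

For each candidate, compare |candidate − station| to the reported distance:
Candidate 1: residuals A 15.1, B 57.0, C 57.2 → max 57.2 km
Candidate 2: residuals A 65.7, B 98.6, C 3.3 → max 98.6 km
Candidate 3: residuals A 167.4, B 59.7, C 108.0 → max 167.4 km
Candidate 4: residuals A 0.1, B 0.0, C 0.0 → max 0.1 km
Candidate 5: residuals A 125.2, B 12.8, C 49.3 → max 125.2 km
Only Candidate 4 has all residuals ≈ 0.

Candidate 4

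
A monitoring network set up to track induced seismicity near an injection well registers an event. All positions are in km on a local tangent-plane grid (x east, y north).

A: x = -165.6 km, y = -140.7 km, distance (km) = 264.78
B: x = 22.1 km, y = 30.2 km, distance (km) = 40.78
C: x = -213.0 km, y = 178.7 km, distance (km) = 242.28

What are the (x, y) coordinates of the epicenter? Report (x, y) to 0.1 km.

(1.0, 65.1)

Circle about each station: (x + 165.6)² + (y + 140.7)² = 264.78²; (x − 22.1)² + (y − 30.2)² = 40.78²; (x + 213.0)² + (y − 178.7)² = 242.28².
Subtracting the A equation from the B and C equations removes the quadratic terms:
375.4 x + 341.8 y = 22626.04
-94.8 x + 638.8 y = 41491.69
Solving the 2×2 system: x ≈ 1.0, y ≈ 65.1 km.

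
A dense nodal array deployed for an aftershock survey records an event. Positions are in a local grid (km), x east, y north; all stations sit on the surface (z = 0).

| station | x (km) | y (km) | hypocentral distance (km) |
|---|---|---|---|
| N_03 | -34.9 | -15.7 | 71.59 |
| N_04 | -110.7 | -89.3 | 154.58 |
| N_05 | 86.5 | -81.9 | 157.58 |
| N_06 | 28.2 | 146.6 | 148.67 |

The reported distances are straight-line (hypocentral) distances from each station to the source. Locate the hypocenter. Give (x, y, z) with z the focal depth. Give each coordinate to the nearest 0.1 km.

(-18.4, 19.0, 60.4)

Each station gives a sphere (x−x_i)² + (y−y_i)² + z² = d_i² (stations at z=0).
Subtracting the N_03 sphere from N_04 and N_05: z² cancels, leaving linear equations in x and y:
-151.6 x − 147.2 y = -5.37
242.8 x − 132.4 y = -6980.97
Solving: x ≈ -18.399, y ≈ 18.985 km (keep extra digits for the depth step; rounded: -18.4, 19.0).
Then from the N_03 sphere: z² = 71.59² − (x + 34.9)² − (y + 15.7)² with x = -18.399, y = 18.985, so z ≈ 60.414 ≈ 60.4 km.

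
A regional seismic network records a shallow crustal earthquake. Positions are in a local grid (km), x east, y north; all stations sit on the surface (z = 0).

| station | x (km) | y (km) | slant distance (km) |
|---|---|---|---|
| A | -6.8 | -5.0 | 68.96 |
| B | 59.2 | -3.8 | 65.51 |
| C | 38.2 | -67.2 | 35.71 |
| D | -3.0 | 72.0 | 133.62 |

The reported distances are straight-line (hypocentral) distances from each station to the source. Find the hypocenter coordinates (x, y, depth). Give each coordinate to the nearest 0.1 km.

x ≈ 30.6 km, y ≈ -53.3 km, depth ≈ 32.0 km

Each station gives a sphere (x−x_i)² + (y−y_i)² + z² = d_i² (stations at z=0).
Subtracting the A sphere from B and C: z² cancels, leaving linear equations in x and y:
132.0 x + 2.4 y = 3911.76
90.0 x − 124.4 y = 9384.12
Solving: x ≈ 30.604, y ≈ -53.294 km (keep extra digits for the depth step; rounded: 30.6, -53.3).
Then from the A sphere: z² = 68.96² − (x + 6.8)² − (y + 5.0)² with x = 30.604, y = -53.294, so z ≈ 32.002 ≈ 32.0 km.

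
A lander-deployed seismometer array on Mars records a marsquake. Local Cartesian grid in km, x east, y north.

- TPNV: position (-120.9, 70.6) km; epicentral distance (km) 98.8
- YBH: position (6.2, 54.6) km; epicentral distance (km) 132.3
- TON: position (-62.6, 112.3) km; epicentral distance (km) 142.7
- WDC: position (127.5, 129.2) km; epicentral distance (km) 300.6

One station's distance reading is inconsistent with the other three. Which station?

Solve using three stations at a time. Using TPNV, YBH, TON (subtract circle equations pairwise → linear system) gives (x, y) ≈ (-98.9, -25.7).
Distances from that point to each station vs reported:
  TPNV: calculated 98.7 vs reported 98.8 → residual 0.1 km
  YBH: calculated 132.2 vs reported 132.3 → residual 0.1 km
  TON: calculated 142.7 vs reported 142.7 → residual 0.0 km
  WDC: calculated 274.3 vs reported 300.6 → residual 26.3 km
TPNV, YBH, TON are mutually consistent (residuals ≈ 0); WDC is off by 26.3 km.

WDC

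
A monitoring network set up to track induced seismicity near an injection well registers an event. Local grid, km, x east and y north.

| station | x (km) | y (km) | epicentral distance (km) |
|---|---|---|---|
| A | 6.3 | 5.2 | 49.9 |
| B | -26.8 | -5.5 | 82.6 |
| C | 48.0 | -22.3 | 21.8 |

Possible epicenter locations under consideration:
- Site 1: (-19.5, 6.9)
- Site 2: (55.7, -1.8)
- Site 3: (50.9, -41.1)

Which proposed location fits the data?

For each candidate, compare |candidate − station| to the reported distance:
Site 1: residuals A 24.0, B 68.2, C 51.7 → max 68.2 km
Site 2: residuals A 0.0, B 0.0, C 0.1 → max 0.1 km
Site 3: residuals A 14.4, B 2.9, C 2.8 → max 14.4 km
Only Site 2 has all residuals ≈ 0.

Site 2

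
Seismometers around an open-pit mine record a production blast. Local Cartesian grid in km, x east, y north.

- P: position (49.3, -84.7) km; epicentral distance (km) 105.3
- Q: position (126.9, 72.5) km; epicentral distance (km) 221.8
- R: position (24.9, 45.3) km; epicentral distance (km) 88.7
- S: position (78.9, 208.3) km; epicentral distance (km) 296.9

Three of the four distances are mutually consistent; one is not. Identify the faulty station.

Solve using three stations at a time. Using P, Q, S (subtract circle equations pairwise → linear system) gives (x, y) ≈ (-52.4, -57.9).
Distances from that point to each station vs reported:
  P: calculated 105.2 vs reported 105.3 → residual 0.1 km
  Q: calculated 221.8 vs reported 221.8 → residual 0.0 km
  R: calculated 129.0 vs reported 88.7 → residual 40.3 km
  S: calculated 296.9 vs reported 296.9 → residual 0.0 km
P, Q, S are mutually consistent (residuals ≈ 0); R is off by 40.3 km.

R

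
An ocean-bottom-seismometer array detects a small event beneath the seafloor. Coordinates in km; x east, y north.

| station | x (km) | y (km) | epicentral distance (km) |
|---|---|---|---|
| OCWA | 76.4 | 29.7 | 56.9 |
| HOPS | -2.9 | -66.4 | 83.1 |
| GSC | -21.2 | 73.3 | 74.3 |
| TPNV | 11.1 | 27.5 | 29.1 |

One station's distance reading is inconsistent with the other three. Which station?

Solve using three stations at a time. Using OCWA, HOPS, GSC (subtract circle equations pairwise → linear system) gives (x, y) ≈ (22.0, 12.9).
Distances from that point to each station vs reported:
  OCWA: calculated 56.9 vs reported 56.9 → residual 0.0 km
  HOPS: calculated 83.1 vs reported 83.1 → residual 0.0 km
  GSC: calculated 74.3 vs reported 74.3 → residual 0.0 km
  TPNV: calculated 18.3 vs reported 29.1 → residual 10.8 km
OCWA, HOPS, GSC are mutually consistent (residuals ≈ 0); TPNV is off by 10.8 km.

TPNV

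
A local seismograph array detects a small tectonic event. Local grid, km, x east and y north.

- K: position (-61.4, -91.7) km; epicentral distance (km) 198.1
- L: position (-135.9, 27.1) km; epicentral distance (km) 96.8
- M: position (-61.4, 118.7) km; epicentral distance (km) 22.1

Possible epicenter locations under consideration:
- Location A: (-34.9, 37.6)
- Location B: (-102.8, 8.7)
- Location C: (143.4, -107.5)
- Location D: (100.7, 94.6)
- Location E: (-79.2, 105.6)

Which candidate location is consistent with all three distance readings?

Location E

For each candidate, compare |candidate − station| to the reported distance:
Location A: residuals K 66.1, L 4.7, M 63.2 → max 66.1 km
Location B: residuals K 89.5, L 58.9, M 95.4 → max 95.4 km
Location C: residuals K 7.3, L 213.2, M 283.0 → max 283.0 km
Location D: residuals K 48.8, L 149.2, M 141.8 → max 149.2 km
Location E: residuals K 0.0, L 0.0, M 0.0 → max 0.0 km
Only Location E has all residuals ≈ 0.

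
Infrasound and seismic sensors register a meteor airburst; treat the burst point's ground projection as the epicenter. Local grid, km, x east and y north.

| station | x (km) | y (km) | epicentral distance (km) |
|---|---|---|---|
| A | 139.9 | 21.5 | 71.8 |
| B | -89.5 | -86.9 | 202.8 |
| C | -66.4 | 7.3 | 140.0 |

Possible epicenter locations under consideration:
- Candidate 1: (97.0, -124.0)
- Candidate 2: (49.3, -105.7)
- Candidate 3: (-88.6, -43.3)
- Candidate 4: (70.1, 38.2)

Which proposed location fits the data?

For each candidate, compare |candidate − station| to the reported distance:
Candidate 1: residuals A 79.9, B 12.6, C 69.6 → max 79.9 km
Candidate 2: residuals A 84.4, B 62.7, C 21.7 → max 84.4 km
Candidate 3: residuals A 165.7, B 159.2, C 84.7 → max 165.7 km
Candidate 4: residuals A 0.0, B 0.0, C 0.0 → max 0.0 km
Only Candidate 4 has all residuals ≈ 0.

Candidate 4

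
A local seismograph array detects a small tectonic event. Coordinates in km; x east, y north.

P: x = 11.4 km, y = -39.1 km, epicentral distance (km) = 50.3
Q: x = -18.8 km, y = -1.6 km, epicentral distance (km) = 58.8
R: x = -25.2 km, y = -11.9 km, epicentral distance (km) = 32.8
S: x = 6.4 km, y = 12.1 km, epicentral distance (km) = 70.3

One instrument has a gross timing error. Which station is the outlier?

Solve using three stations at a time. Using P, R, S (subtract circle equations pairwise → linear system) gives (x, y) ≈ (-38.8, -41.7).
Distances from that point to each station vs reported:
  P: calculated 50.3 vs reported 50.3 → residual 0.0 km
  Q: calculated 44.8 vs reported 58.8 → residual 14.0 km
  R: calculated 32.8 vs reported 32.8 → residual 0.0 km
  S: calculated 70.3 vs reported 70.3 → residual 0.0 km
P, R, S are mutually consistent (residuals ≈ 0); Q is off by 14.0 km.

Q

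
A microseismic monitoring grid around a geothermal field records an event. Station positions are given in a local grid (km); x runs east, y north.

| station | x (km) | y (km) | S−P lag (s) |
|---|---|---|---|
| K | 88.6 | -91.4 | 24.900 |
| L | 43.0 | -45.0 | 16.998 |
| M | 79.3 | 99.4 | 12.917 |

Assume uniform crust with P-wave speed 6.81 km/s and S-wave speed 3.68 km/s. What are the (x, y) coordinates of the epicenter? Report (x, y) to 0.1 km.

(-21.2, 75.0)

Distance from S−P lag: d = Δt · v_P v_S / (v_P − v_S) = Δt · (6.81·3.68)/(6.81−3.68) ≈ 8.0066·Δt.
So d_K = 199.37, d_L = 136.10, d_M = 103.42 km.
Circle about each station: (x − 88.6)² + (y + 91.4)² = 199.37²; (x − 43.0)² + (y + 45.0)² = 136.10²; (x − 79.3)² + (y − 99.4)² = 103.42².
Subtracting the K equation from the L and M equations removes the quadratic terms:
-91.2 x + 92.8 y = 8895.27
-18.6 x + 381.6 y = 29017.63
Solving the 2×2 system: x ≈ -21.2, y ≈ 75.0 km.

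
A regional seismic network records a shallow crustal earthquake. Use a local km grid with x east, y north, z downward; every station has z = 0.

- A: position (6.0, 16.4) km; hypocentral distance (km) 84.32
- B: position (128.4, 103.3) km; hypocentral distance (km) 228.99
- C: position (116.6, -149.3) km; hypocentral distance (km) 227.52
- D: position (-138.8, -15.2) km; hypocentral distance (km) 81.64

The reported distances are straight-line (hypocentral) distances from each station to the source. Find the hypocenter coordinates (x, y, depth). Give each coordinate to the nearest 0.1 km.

Each station gives a sphere (x−x_i)² + (y−y_i)² + z² = d_i² (stations at z=0).
Subtracting the A sphere from B and C: z² cancels, leaving linear equations in x and y:
244.8 x + 173.8 y = -18474.07
221.2 x − 331.4 y = -9074.40
Solving: x ≈ -64.392, y ≈ -15.598 km (keep extra digits for the depth step; rounded: -64.4, -15.6).
Then from the A sphere: z² = 84.32² − (x − 6.0)² − (y − 16.4)² with x = -64.392, y = -15.598, so z ≈ 33.630 ≈ 33.6 km.

x ≈ -64.4 km, y ≈ -15.6 km, depth ≈ 33.6 km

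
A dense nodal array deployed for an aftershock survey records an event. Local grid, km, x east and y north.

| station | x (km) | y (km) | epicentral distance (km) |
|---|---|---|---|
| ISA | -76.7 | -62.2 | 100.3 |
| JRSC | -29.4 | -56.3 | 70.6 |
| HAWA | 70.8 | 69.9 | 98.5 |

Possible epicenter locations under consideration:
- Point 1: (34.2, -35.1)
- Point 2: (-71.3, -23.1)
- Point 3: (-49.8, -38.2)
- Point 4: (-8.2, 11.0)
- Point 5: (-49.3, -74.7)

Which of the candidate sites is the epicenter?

Point 4

For each candidate, compare |candidate − station| to the reported distance:
Point 1: residuals ISA 13.9, JRSC 3.6, HAWA 12.7 → max 13.9 km
Point 2: residuals ISA 60.8, JRSC 17.1, HAWA 71.3 → max 71.3 km
Point 3: residuals ISA 64.2, JRSC 43.3, HAWA 63.5 → max 64.2 km
Point 4: residuals ISA 0.0, JRSC 0.0, HAWA 0.0 → max 0.0 km
Point 5: residuals ISA 70.2, JRSC 43.5, HAWA 89.5 → max 89.5 km
Only Point 4 has all residuals ≈ 0.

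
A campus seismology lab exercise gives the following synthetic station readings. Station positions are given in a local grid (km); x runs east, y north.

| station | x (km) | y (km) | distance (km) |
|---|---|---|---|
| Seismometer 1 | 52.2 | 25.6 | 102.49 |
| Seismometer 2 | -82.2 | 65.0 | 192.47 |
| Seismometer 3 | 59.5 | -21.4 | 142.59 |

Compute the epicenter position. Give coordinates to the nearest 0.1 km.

103.9 km east, 114.1 km north

Circle about each station: (x − 52.2)² + (y − 25.6)² = 102.49²; (x + 82.2)² + (y − 65.0)² = 192.47²; (x − 59.5)² + (y + 21.4)² = 142.59².
Subtracting the Seismometer 1 equation from the Seismometer 2 and Seismometer 3 equations removes the quadratic terms:
-268.8 x + 78.8 y = -18938.86
14.6 x − 94.0 y = -9209.70
Solving the 2×2 system: x ≈ 103.9, y ≈ 114.1 km.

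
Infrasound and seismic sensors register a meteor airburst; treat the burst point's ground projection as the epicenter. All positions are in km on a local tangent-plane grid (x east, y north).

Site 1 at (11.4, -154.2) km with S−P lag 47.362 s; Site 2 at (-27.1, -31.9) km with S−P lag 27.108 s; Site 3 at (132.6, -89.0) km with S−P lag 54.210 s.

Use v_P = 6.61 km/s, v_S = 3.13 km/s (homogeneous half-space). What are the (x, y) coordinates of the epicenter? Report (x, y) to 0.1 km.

Distance from S−P lag: d = Δt · v_P v_S / (v_P − v_S) = Δt · (6.61·3.13)/(6.61−3.13) ≈ 5.9452·Δt.
So d_Site 1 = 281.58, d_Site 2 = 161.16, d_Site 3 = 322.29 km.
Circle about each station: (x − 11.4)² + (y + 154.2)² = 281.58²; (x + 27.1)² + (y + 31.9)² = 161.16²; (x − 132.6)² + (y + 89.0)² = 322.29².
Subtracting the Site 1 equation from the Site 2 and Site 3 equations removes the quadratic terms:
-77.0 x + 244.6 y = 31159.17
242.4 x + 130.4 y = -22987.39
Solving the 2×2 system: x ≈ -139.7, y ≈ 83.4 km.

(-139.7, 83.4)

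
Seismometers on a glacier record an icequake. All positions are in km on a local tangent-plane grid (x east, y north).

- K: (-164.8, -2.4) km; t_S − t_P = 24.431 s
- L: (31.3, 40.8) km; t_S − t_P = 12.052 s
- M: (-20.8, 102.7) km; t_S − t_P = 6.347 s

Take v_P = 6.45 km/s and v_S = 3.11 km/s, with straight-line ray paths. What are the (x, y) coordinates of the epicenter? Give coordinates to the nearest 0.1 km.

Distance from S−P lag: d = Δt · v_P v_S / (v_P − v_S) = Δt · (6.45·3.11)/(6.45−3.11) ≈ 6.0058·Δt.
So d_K = 146.73, d_L = 72.38, d_M = 38.12 km.
Circle about each station: (x + 164.8)² + (y + 2.4)² = 146.73²; (x − 31.3)² + (y − 40.8)² = 72.38²; (x + 20.8)² + (y − 102.7)² = 38.12².
Subtracting the K equation from the L and M equations removes the quadratic terms:
392.2 x + 86.4 y = -8229.64
288.0 x + 210.2 y = 3891.69
Solving the 2×2 system: x ≈ -35.9, y ≈ 67.7 km.

-35.9 km east, 67.7 km north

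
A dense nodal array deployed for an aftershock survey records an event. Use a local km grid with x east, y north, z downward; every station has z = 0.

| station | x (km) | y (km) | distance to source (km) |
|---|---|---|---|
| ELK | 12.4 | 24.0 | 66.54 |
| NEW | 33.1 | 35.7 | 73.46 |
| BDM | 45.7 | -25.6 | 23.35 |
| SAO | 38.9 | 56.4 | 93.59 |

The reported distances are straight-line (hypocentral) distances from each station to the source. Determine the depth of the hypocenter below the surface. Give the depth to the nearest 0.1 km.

depth ≈ 19.0 km

Each station gives a sphere (x−x_i)² + (y−y_i)² + z² = d_i² (stations at z=0).
Subtracting the ELK sphere from NEW and BDM: z² cancels, leaving linear equations in x and y:
41.4 x + 23.4 y = 671.54
66.6 x − 99.2 y = 5896.44
Solving: x ≈ 36.113, y ≈ -35.194 km (keep extra digits for the depth step; rounded: 36.1, -35.2).
Then from the ELK sphere: z² = 66.54² − (x − 12.4)² − (y − 24.0)² with x = 36.113, y = -35.194, so z ≈ 19.009 ≈ 19.0 km.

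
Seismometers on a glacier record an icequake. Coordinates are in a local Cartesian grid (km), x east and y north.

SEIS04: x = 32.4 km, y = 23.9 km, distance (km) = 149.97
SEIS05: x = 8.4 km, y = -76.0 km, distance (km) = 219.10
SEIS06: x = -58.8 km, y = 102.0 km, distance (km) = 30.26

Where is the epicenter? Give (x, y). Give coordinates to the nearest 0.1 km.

x ≈ -78.1 km, y ≈ 125.3 km

Circle about each station: (x − 32.4)² + (y − 23.9)² = 149.97²; (x − 8.4)² + (y + 76.0)² = 219.10²; (x + 58.8)² + (y − 102.0)² = 30.26².
Subtracting the SEIS04 equation from the SEIS05 and SEIS06 equations removes the quadratic terms:
-48.0 x − 199.8 y = -21288.22
-182.4 x + 156.2 y = 33815.80
Solving the 2×2 system: x ≈ -78.1, y ≈ 125.3 km.
Check against SEIS04 (with the unrounded x, y): √((x − 32.4)²+(y − 23.9)²) = 149.97 ≈ 149.97 km. ✓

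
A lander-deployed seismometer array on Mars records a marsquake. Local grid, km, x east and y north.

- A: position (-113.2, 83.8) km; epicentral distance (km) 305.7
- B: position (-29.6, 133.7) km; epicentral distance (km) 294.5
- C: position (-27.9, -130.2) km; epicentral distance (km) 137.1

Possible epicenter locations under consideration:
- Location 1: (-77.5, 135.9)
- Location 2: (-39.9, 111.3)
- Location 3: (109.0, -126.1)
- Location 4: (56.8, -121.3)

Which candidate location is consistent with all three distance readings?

For each candidate, compare |candidate − station| to the reported distance:
Location 1: residuals A 242.5, B 246.5, C 133.6 → max 246.5 km
Location 2: residuals A 227.4, B 269.8, C 104.7 → max 269.8 km
Location 3: residuals A 0.0, B 0.0, C 0.1 → max 0.1 km
Location 4: residuals A 39.3, B 25.3, C 51.9 → max 51.9 km
Only Location 3 has all residuals ≈ 0.

Location 3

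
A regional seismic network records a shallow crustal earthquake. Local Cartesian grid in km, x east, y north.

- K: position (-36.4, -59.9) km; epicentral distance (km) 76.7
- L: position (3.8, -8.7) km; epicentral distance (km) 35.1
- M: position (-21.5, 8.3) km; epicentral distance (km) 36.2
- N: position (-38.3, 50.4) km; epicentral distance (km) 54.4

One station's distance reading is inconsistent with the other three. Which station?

K

Solve using three stations at a time. Using L, M, N (subtract circle equations pairwise → linear system) gives (x, y) ≈ (10.1, 25.7).
Distances from that point to each station vs reported:
  K: calculated 97.5 vs reported 76.7 → residual 20.8 km
  L: calculated 35.0 vs reported 35.1 → residual 0.1 km
  M: calculated 36.1 vs reported 36.2 → residual 0.1 km
  N: calculated 54.3 vs reported 54.4 → residual 0.1 km
L, M, N are mutually consistent (residuals ≈ 0); K is off by 20.8 km.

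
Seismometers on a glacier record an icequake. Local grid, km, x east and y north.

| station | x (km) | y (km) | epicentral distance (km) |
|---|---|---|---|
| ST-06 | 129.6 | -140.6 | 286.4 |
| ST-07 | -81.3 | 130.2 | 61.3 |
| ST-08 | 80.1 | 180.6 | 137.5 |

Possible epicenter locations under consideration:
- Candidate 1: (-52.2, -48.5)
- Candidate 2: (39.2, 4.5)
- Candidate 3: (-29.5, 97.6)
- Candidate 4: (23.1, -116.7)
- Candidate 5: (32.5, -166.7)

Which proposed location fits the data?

For each candidate, compare |candidate − station| to the reported distance:
Candidate 1: residuals ST-06 82.6, ST-07 119.8, ST-08 127.1 → max 127.1 km
Candidate 2: residuals ST-06 115.4, ST-07 112.8, ST-08 43.3 → max 115.4 km
Candidate 3: residuals ST-06 0.0, ST-07 0.1, ST-08 0.0 → max 0.1 km
Candidate 4: residuals ST-06 177.3, ST-07 206.8, ST-08 165.2 → max 206.8 km
Candidate 5: residuals ST-06 185.9, ST-07 256.7, ST-08 213.0 → max 256.7 km
Only Candidate 3 has all residuals ≈ 0.

Candidate 3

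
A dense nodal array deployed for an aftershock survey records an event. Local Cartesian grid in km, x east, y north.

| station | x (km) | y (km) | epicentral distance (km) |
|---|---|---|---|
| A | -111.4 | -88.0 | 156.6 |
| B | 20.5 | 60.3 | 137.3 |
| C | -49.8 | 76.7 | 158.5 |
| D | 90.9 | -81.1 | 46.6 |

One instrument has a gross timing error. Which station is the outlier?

Solve using three stations at a time. Using A, B, D (subtract circle equations pairwise → linear system) gives (x, y) ≈ (44.7, -74.9).
Distances from that point to each station vs reported:
  A: calculated 156.6 vs reported 156.6 → residual 0.0 km
  B: calculated 137.3 vs reported 137.3 → residual 0.0 km
  C: calculated 178.6 vs reported 158.5 → residual 20.1 km
  D: calculated 46.7 vs reported 46.6 → residual 0.1 km
A, B, D are mutually consistent (residuals ≈ 0); C is off by 20.1 km.

C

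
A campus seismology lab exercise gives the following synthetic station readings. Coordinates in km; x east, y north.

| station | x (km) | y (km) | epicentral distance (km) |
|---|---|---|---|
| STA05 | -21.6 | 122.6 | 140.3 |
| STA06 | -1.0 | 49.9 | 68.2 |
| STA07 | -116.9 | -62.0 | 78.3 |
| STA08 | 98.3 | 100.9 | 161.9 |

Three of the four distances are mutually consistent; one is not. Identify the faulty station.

STA07

Solve using three stations at a time. Using STA05, STA06, STA08 (subtract circle equations pairwise → linear system) gives (x, y) ≈ (-12.2, -17.4).
Distances from that point to each station vs reported:
  STA05: calculated 140.3 vs reported 140.3 → residual 0.0 km
  STA06: calculated 68.2 vs reported 68.2 → residual 0.0 km
  STA07: calculated 113.8 vs reported 78.3 → residual 35.5 km
  STA08: calculated 161.9 vs reported 161.9 → residual 0.0 km
STA05, STA06, STA08 are mutually consistent (residuals ≈ 0); STA07 is off by 35.5 km.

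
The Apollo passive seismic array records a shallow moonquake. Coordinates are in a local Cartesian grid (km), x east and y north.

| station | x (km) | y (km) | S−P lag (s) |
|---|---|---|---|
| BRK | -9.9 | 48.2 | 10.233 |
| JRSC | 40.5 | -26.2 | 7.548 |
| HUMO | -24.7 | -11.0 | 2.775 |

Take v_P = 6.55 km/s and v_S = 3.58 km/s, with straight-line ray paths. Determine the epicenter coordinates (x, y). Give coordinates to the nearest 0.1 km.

Distance from S−P lag: d = Δt · v_P v_S / (v_P − v_S) = Δt · (6.55·3.58)/(6.55−3.58) ≈ 7.8953·Δt.
So d_BRK = 80.79, d_JRSC = 59.59, d_HUMO = 21.91 km.
Circle about each station: (x + 9.9)² + (y − 48.2)² = 80.79²; (x − 40.5)² + (y + 26.2)² = 59.59²; (x + 24.7)² + (y + 11.0)² = 21.91².
Subtracting pairs of circle equations eliminates x²+y² and gives linear equations (the radical axes):
100.8 x − 148.8 y = 2881.50
-29.6 x − 118.4 y = 4356.82
Solving the 2×2 system: x ≈ -18.8, y ≈ -32.1 km.

-18.8 km east, -32.1 km north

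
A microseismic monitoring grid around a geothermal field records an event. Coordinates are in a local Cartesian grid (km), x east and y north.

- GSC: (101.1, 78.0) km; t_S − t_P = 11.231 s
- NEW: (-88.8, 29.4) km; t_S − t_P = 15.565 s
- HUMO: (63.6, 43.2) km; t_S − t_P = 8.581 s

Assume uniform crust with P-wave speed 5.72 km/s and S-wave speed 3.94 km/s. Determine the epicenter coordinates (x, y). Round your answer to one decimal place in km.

(85.1, -63.3)

Distance from S−P lag: d = Δt · v_P v_S / (v_P − v_S) = Δt · (5.72·3.94)/(5.72−3.94) ≈ 12.6611·Δt.
So d_GSC = 142.20, d_NEW = 197.07, d_HUMO = 108.65 km.
Circle about each station: (x − 101.1)² + (y − 78.0)² = 142.20²; (x + 88.8)² + (y − 29.4)² = 197.07²; (x − 63.6)² + (y − 43.2)² = 108.65².
Subtracting the GSC equation from the NEW and HUMO equations removes the quadratic terms:
-379.8 x − 97.2 y = -26171.15
-75.0 x − 69.6 y = -1977.99
Solving the 2×2 system: x ≈ 85.1, y ≈ -63.3 km.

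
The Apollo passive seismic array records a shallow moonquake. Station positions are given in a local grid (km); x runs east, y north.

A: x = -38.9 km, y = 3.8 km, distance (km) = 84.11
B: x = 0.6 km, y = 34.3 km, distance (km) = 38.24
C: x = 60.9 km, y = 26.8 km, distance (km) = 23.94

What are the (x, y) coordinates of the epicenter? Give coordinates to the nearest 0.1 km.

Circle about each station: (x + 38.9)² + (y − 3.8)² = 84.11²; (x − 0.6)² + (y − 34.3)² = 38.24²; (x − 60.9)² + (y − 26.8)² = 23.94².
Subtracting pairs of circle equations eliminates x²+y² and gives linear equations (the radical axes):
79.0 x + 61.0 y = 5261.39
199.6 x + 46.0 y = 9400.77
Solving the 2×2 system: x ≈ 38.8, y ≈ 36.0 km.

x ≈ 38.8 km, y ≈ 36.0 km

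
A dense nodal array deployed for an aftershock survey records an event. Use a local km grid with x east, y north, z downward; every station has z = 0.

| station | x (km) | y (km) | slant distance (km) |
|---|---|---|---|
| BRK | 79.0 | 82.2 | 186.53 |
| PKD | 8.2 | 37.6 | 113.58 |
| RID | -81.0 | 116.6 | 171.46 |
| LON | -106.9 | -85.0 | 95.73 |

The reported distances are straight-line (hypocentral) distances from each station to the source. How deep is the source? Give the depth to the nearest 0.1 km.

depth ≈ 60.7 km

Each station gives a sphere (x−x_i)² + (y−y_i)² + z² = d_i² (stations at z=0).
Subtracting the BRK sphere from PKD and RID: z² cancels, leaving linear equations in x and y:
-141.6 x − 89.2 y = 10376.18
-320.0 x + 68.8 y = 12553.63
Solving: x ≈ -47.894, y ≈ -40.296 km (keep extra digits for the depth step; rounded: -47.9, -40.3).
Then from the BRK sphere: z² = 186.53² − (x − 79.0)² − (y − 82.2)² with x = -47.894, y = -40.296, so z ≈ 60.713 ≈ 60.7 km.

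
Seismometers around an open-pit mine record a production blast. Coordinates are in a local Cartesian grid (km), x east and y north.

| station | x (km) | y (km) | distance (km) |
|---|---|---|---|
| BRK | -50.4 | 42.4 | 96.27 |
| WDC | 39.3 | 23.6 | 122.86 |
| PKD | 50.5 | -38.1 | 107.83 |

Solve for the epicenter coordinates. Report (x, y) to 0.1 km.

Circle about each station: (x + 50.4)² + (y − 42.4)² = 96.27²; (x − 39.3)² + (y − 23.6)² = 122.86²; (x − 50.5)² + (y + 38.1)² = 107.83².
Subtracting the BRK equation from the WDC and PKD equations removes the quadratic terms:
179.4 x − 37.6 y = -8063.14
201.8 x − 161.0 y = -2695.46
Solving the 2×2 system: x ≈ -56.2, y ≈ -53.7 km.
Check against BRK (with the unrounded x, y): √((x + 50.4)²+(y − 42.4)²) = 96.27 ≈ 96.27 km. ✓

(-56.2, -53.7)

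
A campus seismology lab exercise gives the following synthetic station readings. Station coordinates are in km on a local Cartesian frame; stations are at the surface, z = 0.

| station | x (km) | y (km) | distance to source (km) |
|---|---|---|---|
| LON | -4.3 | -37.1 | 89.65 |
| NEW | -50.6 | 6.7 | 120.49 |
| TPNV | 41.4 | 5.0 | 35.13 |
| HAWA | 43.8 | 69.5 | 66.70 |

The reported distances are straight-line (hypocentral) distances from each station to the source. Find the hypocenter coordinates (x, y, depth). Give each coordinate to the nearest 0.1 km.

x ≈ 67.7 km, y ≈ 11.4 km, depth ≈ 22.4 km

Each station gives a sphere (x−x_i)² + (y−y_i)² + z² = d_i² (stations at z=0).
Subtracting the LON sphere from NEW and TPNV: z² cancels, leaving linear equations in x and y:
-92.6 x + 87.6 y = -5270.37
91.4 x + 84.2 y = 7147.07
Solving: x ≈ 67.697, y ≈ 11.397 km (keep extra digits for the depth step; rounded: 67.7, 11.4).
Then from the LON sphere: z² = 89.65² − (x + 4.3)² − (y + 37.1)² with x = 67.697, y = 11.397, so z ≈ 22.396 ≈ 22.4 km.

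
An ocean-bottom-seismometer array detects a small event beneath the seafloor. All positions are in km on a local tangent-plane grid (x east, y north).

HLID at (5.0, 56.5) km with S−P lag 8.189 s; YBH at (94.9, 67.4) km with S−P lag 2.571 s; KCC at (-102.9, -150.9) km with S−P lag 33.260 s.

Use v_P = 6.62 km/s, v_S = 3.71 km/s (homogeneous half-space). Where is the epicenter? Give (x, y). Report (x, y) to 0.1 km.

73.2 km east, 67.7 km north

Distance from S−P lag: d = Δt · v_P v_S / (v_P − v_S) = Δt · (6.62·3.71)/(6.62−3.71) ≈ 8.4399·Δt.
So d_HLID = 69.11, d_YBH = 21.70, d_KCC = 280.71 km.
Circle about each station: (x − 5.0)² + (y − 56.5)² = 69.11²; (x − 94.9)² + (y − 67.4)² = 21.70²; (x + 102.9)² + (y + 150.9)² = 280.71².
Subtracting the HLID equation from the YBH and KCC equations removes the quadratic terms:
179.8 x + 21.8 y = 14636.82
-215.8 x − 414.8 y = -43879.94
Solving the 2×2 system: x ≈ 73.2, y ≈ 67.7 km.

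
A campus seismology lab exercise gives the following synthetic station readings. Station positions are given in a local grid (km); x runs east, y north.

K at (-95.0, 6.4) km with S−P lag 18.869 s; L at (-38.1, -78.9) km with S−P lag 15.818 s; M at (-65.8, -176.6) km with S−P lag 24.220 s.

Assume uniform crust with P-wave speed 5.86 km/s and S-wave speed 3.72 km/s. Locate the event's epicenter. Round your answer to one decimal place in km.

(97.2, 8.6)

Distance from S−P lag: d = Δt · v_P v_S / (v_P − v_S) = Δt · (5.86·3.72)/(5.86−3.72) ≈ 10.1865·Δt.
So d_K = 192.21, d_L = 161.13, d_M = 246.72 km.
Circle about each station: (x + 95.0)² + (y − 6.4)² = 192.21²; (x + 38.1)² + (y + 78.9)² = 161.13²; (x + 65.8)² + (y + 176.6)² = 246.72².
Subtracting pairs of circle equations eliminates x²+y² and gives linear equations (the radical axes):
113.8 x − 170.6 y = 9592.67
58.4 x − 366.0 y = 2525.17
Solving the 2×2 system: x ≈ 97.2, y ≈ 8.6 km.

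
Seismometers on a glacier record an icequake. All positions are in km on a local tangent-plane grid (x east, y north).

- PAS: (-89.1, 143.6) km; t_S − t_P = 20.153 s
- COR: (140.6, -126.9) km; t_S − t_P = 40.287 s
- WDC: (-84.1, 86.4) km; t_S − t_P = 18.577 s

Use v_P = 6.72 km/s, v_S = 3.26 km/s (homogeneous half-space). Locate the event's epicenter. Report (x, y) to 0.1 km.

32.2 km east, 104.0 km north

Distance from S−P lag: d = Δt · v_P v_S / (v_P − v_S) = Δt · (6.72·3.26)/(6.72−3.26) ≈ 6.3316·Δt.
So d_PAS = 127.60, d_COR = 255.08, d_WDC = 117.62 km.
Circle about each station: (x + 89.1)² + (y − 143.6)² = 127.60²; (x − 140.6)² + (y + 126.9)² = 255.08²; (x + 84.1)² + (y − 86.4)² = 117.62².
Subtracting the PAS equation from the COR and WDC equations removes the quadratic terms:
459.4 x − 541.0 y = -41471.85
10.0 x − 114.4 y = -11574.70
Solving the 2×2 system: x ≈ 32.2, y ≈ 104.0 km.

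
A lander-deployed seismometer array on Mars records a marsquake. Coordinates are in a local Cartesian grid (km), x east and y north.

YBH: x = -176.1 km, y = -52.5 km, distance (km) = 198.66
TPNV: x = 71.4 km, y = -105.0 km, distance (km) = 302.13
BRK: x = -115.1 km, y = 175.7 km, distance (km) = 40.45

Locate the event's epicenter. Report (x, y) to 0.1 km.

x ≈ -111.6 km, y ≈ 135.4 km

Circle about each station: (x + 176.1)² + (y + 52.5)² = 198.66²; (x − 71.4)² + (y + 105.0)² = 302.13²; (x + 115.1)² + (y − 175.7)² = 40.45².
Subtracting the YBH equation from the TPNV and BRK equations removes the quadratic terms:
495.0 x − 105.0 y = -69461.24
122.0 x + 456.4 y = 48180.63
Solving the 2×2 system: x ≈ -111.6, y ≈ 135.4 km.
Check against YBH (with the unrounded x, y): √((x + 176.1)²+(y + 52.5)²) = 198.66 ≈ 198.66 km. ✓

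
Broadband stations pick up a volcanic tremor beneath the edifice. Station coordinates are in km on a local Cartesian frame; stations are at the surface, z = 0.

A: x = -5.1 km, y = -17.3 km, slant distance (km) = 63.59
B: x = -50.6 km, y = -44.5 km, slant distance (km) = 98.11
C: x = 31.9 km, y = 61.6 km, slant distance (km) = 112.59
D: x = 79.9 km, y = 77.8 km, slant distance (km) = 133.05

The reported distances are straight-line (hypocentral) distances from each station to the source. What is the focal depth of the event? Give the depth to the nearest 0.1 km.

Each station gives a sphere (x−x_i)² + (y−y_i)² + z² = d_i² (stations at z=0).
Subtracting the A sphere from B and C: z² cancels, leaving linear equations in x and y:
-91.0 x − 54.4 y = -1366.57
74.0 x + 157.8 y = -4145.95
Solving: x ≈ 42.692, y ≈ -46.294 km (keep extra digits for the depth step; rounded: 42.7, -46.3).
Then from the A sphere: z² = 63.59² − (x + 5.1)² − (y + 17.3)² with x = 42.692, y = -46.294, so z ≈ 30.314 ≈ 30.3 km.
Check against D (with the unrounded solution): distance 133.05 ≈ 133.05 km. ✓

30.3 km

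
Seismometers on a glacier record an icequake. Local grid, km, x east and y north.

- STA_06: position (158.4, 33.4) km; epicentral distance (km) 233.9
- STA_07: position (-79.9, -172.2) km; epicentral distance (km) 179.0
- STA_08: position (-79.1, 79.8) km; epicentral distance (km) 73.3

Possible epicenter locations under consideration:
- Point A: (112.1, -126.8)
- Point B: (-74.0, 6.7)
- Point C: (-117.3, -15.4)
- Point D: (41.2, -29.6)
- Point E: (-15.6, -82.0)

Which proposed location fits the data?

For each candidate, compare |candidate − station| to the reported distance:
Point A: residuals STA_06 67.1, STA_07 18.3, STA_08 208.2 → max 208.2 km
Point B: residuals STA_06 0.0, STA_07 0.0, STA_08 0.0 → max 0.0 km
Point C: residuals STA_06 46.1, STA_07 17.8, STA_08 29.3 → max 46.1 km
Point D: residuals STA_06 100.8, STA_07 8.1, STA_08 89.3 → max 100.8 km
Point E: residuals STA_06 25.1, STA_07 68.2, STA_08 100.5 → max 100.5 km
Only Point B has all residuals ≈ 0.

Point B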